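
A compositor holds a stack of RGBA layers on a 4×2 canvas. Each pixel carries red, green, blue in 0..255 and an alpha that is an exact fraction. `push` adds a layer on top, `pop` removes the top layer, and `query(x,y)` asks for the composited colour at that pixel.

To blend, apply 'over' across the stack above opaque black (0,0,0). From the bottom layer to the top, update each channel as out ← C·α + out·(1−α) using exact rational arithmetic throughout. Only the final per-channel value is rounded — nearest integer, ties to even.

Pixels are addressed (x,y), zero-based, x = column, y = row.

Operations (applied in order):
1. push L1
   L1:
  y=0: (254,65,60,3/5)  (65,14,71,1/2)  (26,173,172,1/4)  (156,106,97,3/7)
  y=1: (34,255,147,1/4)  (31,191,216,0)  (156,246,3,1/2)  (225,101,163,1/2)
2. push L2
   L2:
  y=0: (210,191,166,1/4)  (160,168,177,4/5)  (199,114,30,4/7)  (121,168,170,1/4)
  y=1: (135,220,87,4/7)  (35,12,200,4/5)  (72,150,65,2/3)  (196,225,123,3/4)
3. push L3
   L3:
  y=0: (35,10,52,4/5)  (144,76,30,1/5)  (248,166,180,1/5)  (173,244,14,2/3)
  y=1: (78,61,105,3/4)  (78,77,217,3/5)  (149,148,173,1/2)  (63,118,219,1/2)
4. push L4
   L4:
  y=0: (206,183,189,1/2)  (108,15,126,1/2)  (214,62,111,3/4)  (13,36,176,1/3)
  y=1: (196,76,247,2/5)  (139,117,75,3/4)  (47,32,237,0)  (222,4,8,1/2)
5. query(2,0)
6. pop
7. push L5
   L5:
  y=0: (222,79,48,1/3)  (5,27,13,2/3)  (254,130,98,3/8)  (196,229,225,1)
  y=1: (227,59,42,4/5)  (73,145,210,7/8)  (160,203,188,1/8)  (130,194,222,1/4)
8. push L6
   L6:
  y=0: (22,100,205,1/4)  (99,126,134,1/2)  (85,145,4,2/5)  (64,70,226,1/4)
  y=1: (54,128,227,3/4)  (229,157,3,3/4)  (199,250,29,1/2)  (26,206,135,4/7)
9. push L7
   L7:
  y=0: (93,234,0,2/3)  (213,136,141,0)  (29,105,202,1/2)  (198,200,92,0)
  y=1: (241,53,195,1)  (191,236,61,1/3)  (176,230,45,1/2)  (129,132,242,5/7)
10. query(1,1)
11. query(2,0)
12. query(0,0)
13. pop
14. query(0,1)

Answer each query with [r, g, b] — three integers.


(2,0) stack=L1,L2,L3,L4; from [0,0,0]:
+L1 (α=1/4) → [13/2, 173/4, 43]
+L2 (α=4/7) → [233/2, 2343/28, 249/7]
+L3 (α=1/5) → [714/5, 701/7, 2256/35]
+L4 (α=3/4) → [981/5, 2003/28, 13911/140]
rounded: [196, 72, 99]

(1,1) stack=L1,L2,L3,L5,L6,L7; from [0,0,0]:
after L1 α=0: [0, 0, 0]
after L2 α=4/5: [28, 48/5, 160]
after L3 α=3/5: [58, 1251/25, 971/5]
after L5 α=7/8: [569/8, 13313/100, 8321/40]
after L6 α=3/4: [6065/32, 60413/400, 8681/160]
after L7 α=1/3: [9121/48, 35871/200, 13561/240]
rounded: [190, 179, 57]

(2,0) stack=L1,L2,L3,L5,L6,L7; from [0,0,0]:
after L1 α=1/4: [13/2, 173/4, 43]
after L2 α=4/7: [233/2, 2343/28, 249/7]
after L3 α=1/5: [714/5, 701/7, 2256/35]
after L5 α=3/8: [369/2, 6235/56, 2157/28]
after L6 α=2/5: [1447/10, 6989/56, 1339/28]
after L7 α=1/2: [1737/20, 12869/112, 6995/56]
= [87, 115, 125]

at x=0,y=0 over L1,L2,L3,L5,L6,L7:
after L1 α=3/5: [762/5, 39, 36]
after L2 α=1/4: [834/5, 77, 137/2]
after L3 α=4/5: [1534/25, 117/5, 553/10]
after L5 α=1/3: [8618/75, 629/15, 793/15]
after L6 α=1/4: [2292/25, 1129/20, 909/10]
after L7 α=2/3: [2314/25, 10489/60, 303/10]
= [93, 175, 30]

query (0,1) [L1,L2,L3,L5,L6] — begin 0,0,0
L1 α=1/4: [17/2, 255/4, 147/4]
L2 α=4/7: [1131/14, 4285/28, 1833/28]
L3 α=3/4: [4407/56, 9409/112, 10653/112]
L5 α=4/5: [11051/56, 35841/560, 29469/560]
L6 α=3/4: [20123/224, 250881/2240, 410829/2240]
→ [90, 112, 183]


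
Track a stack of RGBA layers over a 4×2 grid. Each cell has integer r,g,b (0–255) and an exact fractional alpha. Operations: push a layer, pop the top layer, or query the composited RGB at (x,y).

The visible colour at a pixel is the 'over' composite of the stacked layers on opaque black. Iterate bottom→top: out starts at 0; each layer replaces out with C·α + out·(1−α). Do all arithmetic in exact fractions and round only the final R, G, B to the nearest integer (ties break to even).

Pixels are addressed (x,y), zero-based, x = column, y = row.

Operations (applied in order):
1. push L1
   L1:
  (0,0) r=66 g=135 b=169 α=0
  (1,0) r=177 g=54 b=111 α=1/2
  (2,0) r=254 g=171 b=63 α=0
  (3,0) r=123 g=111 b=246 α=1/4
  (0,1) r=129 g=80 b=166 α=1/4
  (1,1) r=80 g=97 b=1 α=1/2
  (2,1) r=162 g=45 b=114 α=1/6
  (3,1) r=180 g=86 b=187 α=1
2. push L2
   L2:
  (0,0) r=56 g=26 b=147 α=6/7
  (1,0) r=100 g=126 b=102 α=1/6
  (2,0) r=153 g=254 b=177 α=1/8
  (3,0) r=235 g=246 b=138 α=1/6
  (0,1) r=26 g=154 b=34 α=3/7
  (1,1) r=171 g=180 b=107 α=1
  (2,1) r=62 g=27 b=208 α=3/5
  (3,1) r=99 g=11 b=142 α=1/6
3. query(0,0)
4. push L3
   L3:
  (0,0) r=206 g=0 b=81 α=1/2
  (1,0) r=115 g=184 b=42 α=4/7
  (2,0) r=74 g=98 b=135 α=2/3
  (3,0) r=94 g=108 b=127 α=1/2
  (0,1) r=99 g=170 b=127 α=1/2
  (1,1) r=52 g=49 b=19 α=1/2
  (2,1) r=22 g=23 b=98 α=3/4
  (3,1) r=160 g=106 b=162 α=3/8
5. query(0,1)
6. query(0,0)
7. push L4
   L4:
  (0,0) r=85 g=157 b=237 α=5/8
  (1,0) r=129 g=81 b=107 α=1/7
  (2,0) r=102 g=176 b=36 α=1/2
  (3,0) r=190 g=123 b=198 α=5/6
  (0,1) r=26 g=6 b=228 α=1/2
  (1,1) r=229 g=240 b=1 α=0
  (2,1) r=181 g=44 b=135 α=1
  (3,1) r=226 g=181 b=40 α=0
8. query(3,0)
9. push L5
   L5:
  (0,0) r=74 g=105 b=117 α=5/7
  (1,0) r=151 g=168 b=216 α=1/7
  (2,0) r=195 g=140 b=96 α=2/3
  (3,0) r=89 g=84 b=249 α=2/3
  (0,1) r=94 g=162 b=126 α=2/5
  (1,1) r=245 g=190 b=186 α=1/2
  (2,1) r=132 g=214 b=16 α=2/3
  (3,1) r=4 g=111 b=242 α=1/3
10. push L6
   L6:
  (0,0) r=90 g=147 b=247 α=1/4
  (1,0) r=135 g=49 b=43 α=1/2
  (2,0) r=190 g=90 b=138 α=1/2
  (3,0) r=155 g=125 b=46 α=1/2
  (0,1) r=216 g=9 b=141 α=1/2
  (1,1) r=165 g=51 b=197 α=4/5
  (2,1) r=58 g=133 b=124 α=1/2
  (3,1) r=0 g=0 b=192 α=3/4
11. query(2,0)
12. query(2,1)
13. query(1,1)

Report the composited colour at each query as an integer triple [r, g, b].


(0,0) stack=L1,L2; from [0,0,0]:
L1 α=0: [0, 0, 0]
L2 α=6/7: [48, 156/7, 126]
→ [48, 22, 126]

(0,1) stack=L1,L2,L3; from [0,0,0]:
L1 α=1/4: [129/4, 20, 83/2]
L2 α=3/7: [207/7, 542/7, 268/7]
L3 α=1/2: [450/7, 866/7, 1157/14]
→ [64, 124, 83]

(0,0) stack=L1,L2,L3; from [0,0,0]:
L1 α=0: [0, 0, 0]
L2 α=6/7: [48, 156/7, 126]
L3 α=1/2: [127, 78/7, 207/2]
→ [127, 11, 104]

(3,0) stack=L1,L2,L3,L4; from [0,0,0]:
+L1 (α=1/4) → [123/4, 111/4, 123/2]
+L2 (α=1/6) → [1555/24, 513/8, 297/4]
+L3 (α=1/2) → [3811/48, 1377/16, 805/8]
+L4 (α=5/6) → [49411/288, 3739/32, 8725/48]
→ [172, 117, 182]

at x=2,y=0 over L1,L2,L3,L4,L5,L6:
+L1 (α=0) → [0, 0, 0]
+L2 (α=1/8) → [153/8, 127/4, 177/8]
+L3 (α=2/3) → [1337/24, 911/12, 779/8]
+L4 (α=1/2) → [3785/48, 3023/24, 1067/16]
+L5 (α=2/3) → [22505/144, 9743/72, 4139/48]
+L6 (α=1/2) → [49865/288, 16223/144, 10763/96]
rounded: [173, 113, 112]

query (2,1) [L1,L2,L3,L4,L5,L6] — begin 0,0,0
after L1 α=1/6: [27, 15/2, 19]
after L2 α=3/5: [48, 96/5, 662/5]
after L3 α=3/4: [57/2, 441/20, 533/5]
after L4 α=1: [181, 44, 135]
after L5 α=2/3: [445/3, 472/3, 167/3]
after L6 α=1/2: [619/6, 871/6, 539/6]
→ [103, 145, 90]

at x=1,y=1 over L1,L2,L3,L4,L5,L6:
+L1 (α=1/2) → [40, 97/2, 1/2]
+L2 (α=1) → [171, 180, 107]
+L3 (α=1/2) → [223/2, 229/2, 63]
+L4 (α=0) → [223/2, 229/2, 63]
+L5 (α=1/2) → [713/4, 609/4, 249/2]
+L6 (α=4/5) → [3353/20, 285/4, 365/2]
= [168, 71, 182]


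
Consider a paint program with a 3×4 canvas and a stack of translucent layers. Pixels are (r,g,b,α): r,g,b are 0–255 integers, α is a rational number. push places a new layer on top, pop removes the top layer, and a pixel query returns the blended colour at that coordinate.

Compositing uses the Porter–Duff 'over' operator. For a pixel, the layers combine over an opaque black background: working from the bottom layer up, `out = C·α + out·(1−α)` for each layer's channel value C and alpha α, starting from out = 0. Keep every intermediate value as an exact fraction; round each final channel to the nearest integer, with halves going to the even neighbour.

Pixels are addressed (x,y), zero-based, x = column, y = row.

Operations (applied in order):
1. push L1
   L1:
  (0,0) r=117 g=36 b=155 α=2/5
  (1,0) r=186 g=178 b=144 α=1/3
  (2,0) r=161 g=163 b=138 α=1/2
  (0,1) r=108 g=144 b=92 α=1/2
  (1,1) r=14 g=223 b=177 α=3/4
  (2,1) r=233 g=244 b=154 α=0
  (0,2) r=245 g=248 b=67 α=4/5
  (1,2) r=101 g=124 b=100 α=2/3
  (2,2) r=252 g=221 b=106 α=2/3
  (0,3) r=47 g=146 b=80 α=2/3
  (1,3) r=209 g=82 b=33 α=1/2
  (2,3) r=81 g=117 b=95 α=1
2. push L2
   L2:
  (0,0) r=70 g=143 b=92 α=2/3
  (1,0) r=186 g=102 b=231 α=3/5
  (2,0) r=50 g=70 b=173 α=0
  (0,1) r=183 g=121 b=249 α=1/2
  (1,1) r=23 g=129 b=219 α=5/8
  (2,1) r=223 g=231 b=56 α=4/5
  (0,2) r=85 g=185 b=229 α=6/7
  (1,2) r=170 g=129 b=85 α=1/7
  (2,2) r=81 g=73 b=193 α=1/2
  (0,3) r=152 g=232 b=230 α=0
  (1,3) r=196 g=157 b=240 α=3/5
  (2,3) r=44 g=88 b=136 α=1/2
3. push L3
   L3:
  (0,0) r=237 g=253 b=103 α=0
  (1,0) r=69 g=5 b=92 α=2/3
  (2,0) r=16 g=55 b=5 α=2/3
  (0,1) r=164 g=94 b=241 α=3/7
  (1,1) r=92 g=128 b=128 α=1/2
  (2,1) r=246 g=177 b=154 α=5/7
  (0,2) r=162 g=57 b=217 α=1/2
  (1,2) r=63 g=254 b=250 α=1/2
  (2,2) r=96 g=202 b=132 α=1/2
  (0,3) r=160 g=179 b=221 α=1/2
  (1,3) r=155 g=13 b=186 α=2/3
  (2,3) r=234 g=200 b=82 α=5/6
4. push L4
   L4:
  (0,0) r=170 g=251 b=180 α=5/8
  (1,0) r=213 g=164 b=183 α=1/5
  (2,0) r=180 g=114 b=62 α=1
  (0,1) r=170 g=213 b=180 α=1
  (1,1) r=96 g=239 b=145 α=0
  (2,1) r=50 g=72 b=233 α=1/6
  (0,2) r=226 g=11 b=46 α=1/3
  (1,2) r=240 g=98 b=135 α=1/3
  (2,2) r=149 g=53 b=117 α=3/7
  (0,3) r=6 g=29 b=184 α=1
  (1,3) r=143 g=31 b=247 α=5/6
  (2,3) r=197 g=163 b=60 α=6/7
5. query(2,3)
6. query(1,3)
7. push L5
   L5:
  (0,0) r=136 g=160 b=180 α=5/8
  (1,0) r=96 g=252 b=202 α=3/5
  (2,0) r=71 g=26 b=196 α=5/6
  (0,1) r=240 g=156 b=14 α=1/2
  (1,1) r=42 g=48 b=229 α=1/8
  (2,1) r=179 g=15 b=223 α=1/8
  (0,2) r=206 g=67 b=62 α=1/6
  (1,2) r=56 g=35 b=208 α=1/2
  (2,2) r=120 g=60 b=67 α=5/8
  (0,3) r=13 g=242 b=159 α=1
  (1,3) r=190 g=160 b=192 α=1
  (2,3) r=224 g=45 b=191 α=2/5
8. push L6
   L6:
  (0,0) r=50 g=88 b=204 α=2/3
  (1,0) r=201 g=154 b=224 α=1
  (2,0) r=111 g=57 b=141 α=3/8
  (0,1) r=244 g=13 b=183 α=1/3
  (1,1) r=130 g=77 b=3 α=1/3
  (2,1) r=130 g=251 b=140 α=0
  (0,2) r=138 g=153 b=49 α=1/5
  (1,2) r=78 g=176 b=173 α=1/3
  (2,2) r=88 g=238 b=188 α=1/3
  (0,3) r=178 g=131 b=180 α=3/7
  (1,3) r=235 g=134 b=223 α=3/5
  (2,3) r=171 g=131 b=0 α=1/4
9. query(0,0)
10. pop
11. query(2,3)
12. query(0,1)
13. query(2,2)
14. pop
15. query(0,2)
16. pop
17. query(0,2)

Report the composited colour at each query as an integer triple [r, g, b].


at x=2,y=3 over L1,L2,L3,L4:
+L1 (α=1) → [81, 117, 95]
+L2 (α=1/2) → [125/2, 205/2, 231/2]
+L3 (α=5/6) → [2465/12, 735/4, 1051/12]
+L4 (α=6/7) → [16649/84, 4647/28, 5371/84]
rounded: [198, 166, 64]

query (1,3) [L1,L2,L3,L4] — begin 0,0,0
+L1 (α=1/2) → [209/2, 41, 33/2]
+L2 (α=3/5) → [797/5, 553/5, 753/5]
+L3 (α=2/3) → [2347/15, 683/15, 871/5]
+L4 (α=5/6) → [6536/45, 1504/45, 3523/15]
rounded: [145, 33, 235]

at x=0,y=0 over L1,L2,L3,L4,L5,L6:
after L1 α=2/5: [234/5, 72/5, 62]
after L2 α=2/3: [934/15, 1502/15, 82]
after L3 α=0: [934/15, 1502/15, 82]
after L4 α=5/8: [648/5, 7777/40, 573/4]
after L5 α=5/8: [668/5, 55331/320, 5319/32]
after L6 α=2/3: [1168/15, 37217/320, 6125/32]
rounded: [78, 116, 191]

at x=2,y=3 over L1,L2,L3,L4,L5:
L1 α=1: [81, 117, 95]
L2 α=1/2: [125/2, 205/2, 231/2]
L3 α=5/6: [2465/12, 735/4, 1051/12]
L4 α=6/7: [16649/84, 4647/28, 5371/84]
L5 α=2/5: [29193/140, 16461/140, 16067/140]
rounded: [209, 118, 115]

(0,1) stack=L1,L2,L3,L4,L5; from [0,0,0]:
+L1 (α=1/2) → [54, 72, 46]
+L2 (α=1/2) → [237/2, 193/2, 295/2]
+L3 (α=3/7) → [138, 668/7, 1313/7]
+L4 (α=1) → [170, 213, 180]
+L5 (α=1/2) → [205, 369/2, 97]
→ [205, 184, 97]

query (2,2) [L1,L2,L3,L4,L5] — begin 0,0,0
L1 α=2/3: [168, 442/3, 212/3]
L2 α=1/2: [249/2, 661/6, 791/6]
L3 α=1/2: [441/4, 1873/12, 1583/12]
L4 α=3/7: [888/7, 2350/21, 2636/21]
L5 α=5/8: [858/7, 2225/28, 4981/56]
rounded: [123, 79, 89]

(0,2) stack=L1,L2,L3,L4; from [0,0,0]:
after L1 α=4/5: [196, 992/5, 268/5]
after L2 α=6/7: [706/7, 6542/35, 7138/35]
after L3 α=1/2: [920/7, 8537/70, 14733/70]
after L4 α=1/3: [3422/21, 2974/35, 16343/105]
= [163, 85, 156]

at x=0,y=2 over L1,L2,L3:
after L1 α=4/5: [196, 992/5, 268/5]
after L2 α=6/7: [706/7, 6542/35, 7138/35]
after L3 α=1/2: [920/7, 8537/70, 14733/70]
= [131, 122, 210]


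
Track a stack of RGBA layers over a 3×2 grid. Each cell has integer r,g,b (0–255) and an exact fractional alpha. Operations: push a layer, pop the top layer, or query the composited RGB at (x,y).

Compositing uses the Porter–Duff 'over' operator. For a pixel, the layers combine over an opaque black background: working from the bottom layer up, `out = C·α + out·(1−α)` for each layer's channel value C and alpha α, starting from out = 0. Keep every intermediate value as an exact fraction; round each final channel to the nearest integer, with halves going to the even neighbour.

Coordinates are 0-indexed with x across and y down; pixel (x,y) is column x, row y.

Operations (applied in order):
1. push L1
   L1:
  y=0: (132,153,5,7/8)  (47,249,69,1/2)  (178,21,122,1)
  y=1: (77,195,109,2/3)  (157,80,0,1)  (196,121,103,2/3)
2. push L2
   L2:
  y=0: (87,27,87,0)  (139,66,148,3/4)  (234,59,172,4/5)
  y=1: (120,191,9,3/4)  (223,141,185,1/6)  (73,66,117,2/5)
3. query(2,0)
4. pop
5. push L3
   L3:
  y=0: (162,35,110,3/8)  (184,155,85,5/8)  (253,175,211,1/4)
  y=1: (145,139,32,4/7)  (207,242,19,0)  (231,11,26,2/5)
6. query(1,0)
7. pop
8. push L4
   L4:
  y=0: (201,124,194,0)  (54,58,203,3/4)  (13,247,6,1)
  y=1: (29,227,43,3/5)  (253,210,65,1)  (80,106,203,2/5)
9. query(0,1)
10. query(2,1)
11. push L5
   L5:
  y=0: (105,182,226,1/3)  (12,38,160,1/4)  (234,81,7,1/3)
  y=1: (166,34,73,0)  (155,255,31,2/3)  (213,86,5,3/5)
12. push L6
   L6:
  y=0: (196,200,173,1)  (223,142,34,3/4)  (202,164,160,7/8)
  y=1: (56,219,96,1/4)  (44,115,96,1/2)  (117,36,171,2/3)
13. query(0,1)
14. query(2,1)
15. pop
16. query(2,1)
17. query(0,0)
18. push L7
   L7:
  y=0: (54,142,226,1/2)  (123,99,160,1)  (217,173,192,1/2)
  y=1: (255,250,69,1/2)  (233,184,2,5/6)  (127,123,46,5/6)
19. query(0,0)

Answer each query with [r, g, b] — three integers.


at x=2,y=0 over L1,L2:
L1 α=1: [178, 21, 122]
L2 α=4/5: [1114/5, 257/5, 162]
= [223, 51, 162]

query (1,0) [L1,L3] — begin 0,0,0
L1 α=1/2: [47/2, 249/2, 69/2]
L3 α=5/8: [1981/16, 2297/16, 1057/16]
= [124, 144, 66]

at x=0,y=1 over L1,L4:
after L1 α=2/3: [154/3, 130, 218/3]
after L4 α=3/5: [569/15, 941/5, 823/15]
→ [38, 188, 55]

at x=2,y=1 over L1,L4:
L1 α=2/3: [392/3, 242/3, 206/3]
L4 α=2/5: [552/5, 454/5, 612/5]
rounded: [110, 91, 122]

at x=0,y=1 over L1,L4,L5,L6:
+L1 (α=2/3) → [154/3, 130, 218/3]
+L4 (α=3/5) → [569/15, 941/5, 823/15]
+L5 (α=0) → [569/15, 941/5, 823/15]
+L6 (α=1/4) → [849/20, 1959/10, 1303/20]
rounded: [42, 196, 65]

query (2,1) [L1,L4,L5,L6] — begin 0,0,0
L1 α=2/3: [392/3, 242/3, 206/3]
L4 α=2/5: [552/5, 454/5, 612/5]
L5 α=3/5: [4299/25, 2198/25, 1299/25]
L6 α=2/3: [3383/25, 3998/75, 3283/25]
→ [135, 53, 131]

(2,1) stack=L1,L4,L5; from [0,0,0]:
after L1 α=2/3: [392/3, 242/3, 206/3]
after L4 α=2/5: [552/5, 454/5, 612/5]
after L5 α=3/5: [4299/25, 2198/25, 1299/25]
= [172, 88, 52]

(0,0) stack=L1,L4,L5; from [0,0,0]:
L1 α=7/8: [231/2, 1071/8, 35/8]
L4 α=0: [231/2, 1071/8, 35/8]
L5 α=1/3: [112, 1799/12, 313/4]
→ [112, 150, 78]

at x=0,y=0 over L1,L4,L5,L7:
after L1 α=7/8: [231/2, 1071/8, 35/8]
after L4 α=0: [231/2, 1071/8, 35/8]
after L5 α=1/3: [112, 1799/12, 313/4]
after L7 α=1/2: [83, 3503/24, 1217/8]
rounded: [83, 146, 152]


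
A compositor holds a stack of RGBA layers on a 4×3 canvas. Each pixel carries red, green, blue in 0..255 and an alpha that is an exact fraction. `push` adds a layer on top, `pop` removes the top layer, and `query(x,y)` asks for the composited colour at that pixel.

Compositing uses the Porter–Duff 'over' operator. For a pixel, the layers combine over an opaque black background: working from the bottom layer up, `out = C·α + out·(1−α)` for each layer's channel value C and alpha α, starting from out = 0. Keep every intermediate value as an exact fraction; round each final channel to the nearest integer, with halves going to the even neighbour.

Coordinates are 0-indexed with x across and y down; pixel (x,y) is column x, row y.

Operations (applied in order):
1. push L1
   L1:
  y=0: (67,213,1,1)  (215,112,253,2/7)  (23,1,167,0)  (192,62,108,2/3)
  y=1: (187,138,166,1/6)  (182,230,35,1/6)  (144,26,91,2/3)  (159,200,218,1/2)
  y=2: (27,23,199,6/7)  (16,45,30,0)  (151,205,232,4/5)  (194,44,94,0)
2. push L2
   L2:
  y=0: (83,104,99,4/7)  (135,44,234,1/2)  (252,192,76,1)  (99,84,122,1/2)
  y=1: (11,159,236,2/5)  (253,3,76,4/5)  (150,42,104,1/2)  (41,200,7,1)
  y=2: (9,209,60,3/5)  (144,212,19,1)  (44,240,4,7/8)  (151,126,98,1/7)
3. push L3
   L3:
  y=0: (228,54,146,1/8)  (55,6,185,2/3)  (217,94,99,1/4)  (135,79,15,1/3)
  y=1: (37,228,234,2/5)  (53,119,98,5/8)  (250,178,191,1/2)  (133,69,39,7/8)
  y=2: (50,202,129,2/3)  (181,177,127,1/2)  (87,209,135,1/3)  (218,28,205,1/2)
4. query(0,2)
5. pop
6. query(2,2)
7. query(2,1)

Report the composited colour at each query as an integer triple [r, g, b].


(0,2) stack=L1,L2,L3; from [0,0,0]:
after L1 α=6/7: [162/7, 138/7, 1194/7]
after L2 α=3/5: [513/35, 933/7, 3648/35]
after L3 α=2/3: [4013/105, 3761/21, 4226/35]
= [38, 179, 121]

at x=2,y=2 over L1,L2:
after L1 α=4/5: [604/5, 164, 928/5]
after L2 α=7/8: [268/5, 461/2, 267/10]
rounded: [54, 230, 27]

(2,1) stack=L1,L2; from [0,0,0]:
+L1 (α=2/3) → [96, 52/3, 182/3]
+L2 (α=1/2) → [123, 89/3, 247/3]
rounded: [123, 30, 82]


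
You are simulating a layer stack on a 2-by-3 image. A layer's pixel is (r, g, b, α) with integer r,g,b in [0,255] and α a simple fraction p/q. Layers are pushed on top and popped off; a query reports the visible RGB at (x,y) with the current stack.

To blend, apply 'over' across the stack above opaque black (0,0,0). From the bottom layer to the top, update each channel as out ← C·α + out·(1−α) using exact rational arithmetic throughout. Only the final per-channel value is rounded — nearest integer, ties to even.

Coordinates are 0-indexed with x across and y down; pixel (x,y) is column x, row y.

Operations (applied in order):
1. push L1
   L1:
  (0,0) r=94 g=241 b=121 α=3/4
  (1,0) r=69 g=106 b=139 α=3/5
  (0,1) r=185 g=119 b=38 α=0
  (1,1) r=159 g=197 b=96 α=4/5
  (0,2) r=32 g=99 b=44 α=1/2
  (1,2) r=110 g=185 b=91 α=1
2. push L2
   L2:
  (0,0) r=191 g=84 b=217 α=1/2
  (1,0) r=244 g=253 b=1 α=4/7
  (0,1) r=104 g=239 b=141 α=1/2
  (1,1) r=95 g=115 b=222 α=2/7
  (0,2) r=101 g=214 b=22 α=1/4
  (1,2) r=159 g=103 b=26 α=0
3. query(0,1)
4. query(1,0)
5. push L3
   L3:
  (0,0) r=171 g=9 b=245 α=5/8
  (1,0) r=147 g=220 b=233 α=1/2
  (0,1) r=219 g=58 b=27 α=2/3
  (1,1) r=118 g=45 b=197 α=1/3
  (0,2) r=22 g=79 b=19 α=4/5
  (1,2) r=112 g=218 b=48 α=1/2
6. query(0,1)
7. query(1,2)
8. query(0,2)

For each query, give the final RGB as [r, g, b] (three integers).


(0,1) stack=L1,L2; from [0,0,0]:
L1 α=0: [0, 0, 0]
L2 α=1/2: [52, 239/2, 141/2]
rounded: [52, 120, 70]

at x=1,y=0 over L1,L2:
after L1 α=3/5: [207/5, 318/5, 417/5]
after L2 α=4/7: [5501/35, 6014/35, 1271/35]
rounded: [157, 172, 36]

at x=0,y=1 over L1,L2,L3:
+L1 (α=0) → [0, 0, 0]
+L2 (α=1/2) → [52, 239/2, 141/2]
+L3 (α=2/3) → [490/3, 157/2, 83/2]
rounded: [163, 78, 42]

query (1,2) [L1,L2,L3] — begin 0,0,0
L1 α=1: [110, 185, 91]
L2 α=0: [110, 185, 91]
L3 α=1/2: [111, 403/2, 139/2]
→ [111, 202, 70]

query (0,2) [L1,L2,L3] — begin 0,0,0
+L1 (α=1/2) → [16, 99/2, 22]
+L2 (α=1/4) → [149/4, 725/8, 22]
+L3 (α=4/5) → [501/20, 3253/40, 98/5]
= [25, 81, 20]


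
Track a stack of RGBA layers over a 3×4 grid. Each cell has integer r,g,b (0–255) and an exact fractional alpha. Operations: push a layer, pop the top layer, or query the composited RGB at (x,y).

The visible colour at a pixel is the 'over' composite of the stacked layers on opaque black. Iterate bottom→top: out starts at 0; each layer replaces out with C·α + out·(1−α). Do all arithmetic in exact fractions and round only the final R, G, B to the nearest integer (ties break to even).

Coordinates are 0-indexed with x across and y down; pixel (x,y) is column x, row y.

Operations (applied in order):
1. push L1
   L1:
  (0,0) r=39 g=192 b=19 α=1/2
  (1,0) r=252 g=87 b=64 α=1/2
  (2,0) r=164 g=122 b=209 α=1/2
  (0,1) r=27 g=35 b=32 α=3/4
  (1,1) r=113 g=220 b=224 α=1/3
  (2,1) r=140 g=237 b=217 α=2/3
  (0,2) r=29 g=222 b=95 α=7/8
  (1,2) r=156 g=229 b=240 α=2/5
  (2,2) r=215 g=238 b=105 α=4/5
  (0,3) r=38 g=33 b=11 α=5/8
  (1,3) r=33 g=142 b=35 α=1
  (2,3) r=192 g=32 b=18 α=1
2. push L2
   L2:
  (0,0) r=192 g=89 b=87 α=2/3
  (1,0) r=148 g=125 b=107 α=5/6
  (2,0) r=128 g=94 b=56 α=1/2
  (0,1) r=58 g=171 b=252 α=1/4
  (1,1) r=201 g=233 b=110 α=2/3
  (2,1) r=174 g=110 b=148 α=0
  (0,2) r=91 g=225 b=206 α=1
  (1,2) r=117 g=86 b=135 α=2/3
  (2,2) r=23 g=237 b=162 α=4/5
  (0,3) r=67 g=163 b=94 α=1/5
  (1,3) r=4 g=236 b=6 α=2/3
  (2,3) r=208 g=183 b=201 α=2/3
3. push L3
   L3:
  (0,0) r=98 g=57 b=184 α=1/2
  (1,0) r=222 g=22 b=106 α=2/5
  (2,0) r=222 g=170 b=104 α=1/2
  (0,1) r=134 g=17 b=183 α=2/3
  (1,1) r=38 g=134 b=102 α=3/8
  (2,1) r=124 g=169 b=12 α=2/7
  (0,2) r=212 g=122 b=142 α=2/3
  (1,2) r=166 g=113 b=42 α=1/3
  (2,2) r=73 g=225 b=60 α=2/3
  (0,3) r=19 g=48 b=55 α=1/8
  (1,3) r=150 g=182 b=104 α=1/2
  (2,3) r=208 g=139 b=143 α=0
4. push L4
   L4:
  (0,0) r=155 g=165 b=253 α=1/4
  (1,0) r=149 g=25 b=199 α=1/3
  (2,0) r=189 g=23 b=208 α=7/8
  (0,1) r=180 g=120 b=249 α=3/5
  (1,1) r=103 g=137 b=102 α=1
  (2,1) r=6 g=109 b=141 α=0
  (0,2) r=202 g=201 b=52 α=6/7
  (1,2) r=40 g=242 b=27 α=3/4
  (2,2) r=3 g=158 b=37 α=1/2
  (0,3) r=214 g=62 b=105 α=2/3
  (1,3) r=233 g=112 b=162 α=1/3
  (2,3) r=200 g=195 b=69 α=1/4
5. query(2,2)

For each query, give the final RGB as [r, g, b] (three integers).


at x=2,y=2 over L1,L2,L3,L4:
+L1 (α=4/5) → [172, 952/5, 84]
+L2 (α=4/5) → [264/5, 5692/25, 732/5]
+L3 (α=2/3) → [994/15, 16942/75, 444/5]
+L4 (α=1/2) → [1039/30, 14396/75, 629/10]
rounded: [35, 192, 63]


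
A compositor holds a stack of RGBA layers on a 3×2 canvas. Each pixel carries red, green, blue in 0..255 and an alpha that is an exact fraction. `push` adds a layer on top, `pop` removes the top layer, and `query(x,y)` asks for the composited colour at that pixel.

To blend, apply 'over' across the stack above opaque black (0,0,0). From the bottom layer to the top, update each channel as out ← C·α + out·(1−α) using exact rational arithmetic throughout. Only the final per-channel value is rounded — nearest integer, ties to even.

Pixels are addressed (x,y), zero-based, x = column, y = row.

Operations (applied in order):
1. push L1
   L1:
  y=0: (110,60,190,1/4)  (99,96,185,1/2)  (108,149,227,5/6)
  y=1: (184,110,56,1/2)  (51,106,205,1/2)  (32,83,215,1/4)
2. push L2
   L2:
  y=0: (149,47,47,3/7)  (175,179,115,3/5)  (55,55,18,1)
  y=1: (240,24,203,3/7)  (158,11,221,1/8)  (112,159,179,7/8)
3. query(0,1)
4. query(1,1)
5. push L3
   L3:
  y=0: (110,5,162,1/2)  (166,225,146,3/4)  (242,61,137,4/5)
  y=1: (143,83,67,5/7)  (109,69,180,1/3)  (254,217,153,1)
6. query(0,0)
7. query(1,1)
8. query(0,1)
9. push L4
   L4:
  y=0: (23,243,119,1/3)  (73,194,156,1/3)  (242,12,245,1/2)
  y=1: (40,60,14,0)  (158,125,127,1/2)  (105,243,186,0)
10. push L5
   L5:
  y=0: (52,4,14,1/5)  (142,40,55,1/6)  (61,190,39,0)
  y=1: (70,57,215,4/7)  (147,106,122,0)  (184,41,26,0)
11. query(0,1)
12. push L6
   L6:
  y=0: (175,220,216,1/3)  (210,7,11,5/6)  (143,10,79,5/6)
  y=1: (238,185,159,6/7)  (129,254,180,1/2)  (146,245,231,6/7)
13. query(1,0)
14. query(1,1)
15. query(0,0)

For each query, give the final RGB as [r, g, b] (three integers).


query (0,1) [L1,L2] — begin 0,0,0
L1 α=1/2: [92, 55, 28]
L2 α=3/7: [1088/7, 292/7, 103]
rounded: [155, 42, 103]

(1,1) stack=L1,L2; from [0,0,0]:
+L1 (α=1/2) → [51/2, 53, 205/2]
+L2 (α=1/8) → [673/16, 191/4, 1877/16]
rounded: [42, 48, 117]

at x=0,y=0 over L1,L2,L3:
+L1 (α=1/4) → [55/2, 15, 95/2]
+L2 (α=3/7) → [557/7, 201/7, 331/7]
+L3 (α=1/2) → [1327/14, 118/7, 1465/14]
rounded: [95, 17, 105]

(1,1) stack=L1,L2,L3; from [0,0,0]:
after L1 α=1/2: [51/2, 53, 205/2]
after L2 α=1/8: [673/16, 191/4, 1877/16]
after L3 α=1/3: [515/8, 329/6, 3317/24]
rounded: [64, 55, 138]

(0,1) stack=L1,L2,L3; from [0,0,0]:
after L1 α=1/2: [92, 55, 28]
after L2 α=3/7: [1088/7, 292/7, 103]
after L3 α=5/7: [7181/49, 3489/49, 541/7]
rounded: [147, 71, 77]

at x=0,y=1 over L1,L2,L3,L4,L5:
+L1 (α=1/2) → [92, 55, 28]
+L2 (α=3/7) → [1088/7, 292/7, 103]
+L3 (α=5/7) → [7181/49, 3489/49, 541/7]
+L4 (α=0) → [7181/49, 3489/49, 541/7]
+L5 (α=4/7) → [35263/343, 21639/343, 7643/49]
rounded: [103, 63, 156]

query (1,0) [L1,L2,L3,L4,L5,L6] — begin 0,0,0
after L1 α=1/2: [99/2, 48, 185/2]
after L2 α=3/5: [624/5, 633/5, 106]
after L3 α=3/4: [1557/10, 1002/5, 136]
after L4 α=1/3: [1922/15, 2974/15, 428/3]
after L5 α=1/6: [1174/9, 1547/9, 2305/18]
after L6 α=5/6: [5312/27, 931/27, 3295/108]
rounded: [197, 34, 31]

query (1,1) [L1,L2,L3,L4,L5,L6] — begin 0,0,0
after L1 α=1/2: [51/2, 53, 205/2]
after L2 α=1/8: [673/16, 191/4, 1877/16]
after L3 α=1/3: [515/8, 329/6, 3317/24]
after L4 α=1/2: [1779/16, 1079/12, 6365/48]
after L5 α=0: [1779/16, 1079/12, 6365/48]
after L6 α=1/2: [3843/32, 4127/24, 15005/96]
rounded: [120, 172, 156]

query (0,0) [L1,L2,L3,L4,L5,L6] — begin 0,0,0
after L1 α=1/4: [55/2, 15, 95/2]
after L2 α=3/7: [557/7, 201/7, 331/7]
after L3 α=1/2: [1327/14, 118/7, 1465/14]
after L4 α=1/3: [496/7, 1937/21, 766/7]
after L5 α=1/5: [2348/35, 7832/105, 3162/35]
after L6 α=1/3: [3607/35, 38764/315, 4628/35]
rounded: [103, 123, 132]


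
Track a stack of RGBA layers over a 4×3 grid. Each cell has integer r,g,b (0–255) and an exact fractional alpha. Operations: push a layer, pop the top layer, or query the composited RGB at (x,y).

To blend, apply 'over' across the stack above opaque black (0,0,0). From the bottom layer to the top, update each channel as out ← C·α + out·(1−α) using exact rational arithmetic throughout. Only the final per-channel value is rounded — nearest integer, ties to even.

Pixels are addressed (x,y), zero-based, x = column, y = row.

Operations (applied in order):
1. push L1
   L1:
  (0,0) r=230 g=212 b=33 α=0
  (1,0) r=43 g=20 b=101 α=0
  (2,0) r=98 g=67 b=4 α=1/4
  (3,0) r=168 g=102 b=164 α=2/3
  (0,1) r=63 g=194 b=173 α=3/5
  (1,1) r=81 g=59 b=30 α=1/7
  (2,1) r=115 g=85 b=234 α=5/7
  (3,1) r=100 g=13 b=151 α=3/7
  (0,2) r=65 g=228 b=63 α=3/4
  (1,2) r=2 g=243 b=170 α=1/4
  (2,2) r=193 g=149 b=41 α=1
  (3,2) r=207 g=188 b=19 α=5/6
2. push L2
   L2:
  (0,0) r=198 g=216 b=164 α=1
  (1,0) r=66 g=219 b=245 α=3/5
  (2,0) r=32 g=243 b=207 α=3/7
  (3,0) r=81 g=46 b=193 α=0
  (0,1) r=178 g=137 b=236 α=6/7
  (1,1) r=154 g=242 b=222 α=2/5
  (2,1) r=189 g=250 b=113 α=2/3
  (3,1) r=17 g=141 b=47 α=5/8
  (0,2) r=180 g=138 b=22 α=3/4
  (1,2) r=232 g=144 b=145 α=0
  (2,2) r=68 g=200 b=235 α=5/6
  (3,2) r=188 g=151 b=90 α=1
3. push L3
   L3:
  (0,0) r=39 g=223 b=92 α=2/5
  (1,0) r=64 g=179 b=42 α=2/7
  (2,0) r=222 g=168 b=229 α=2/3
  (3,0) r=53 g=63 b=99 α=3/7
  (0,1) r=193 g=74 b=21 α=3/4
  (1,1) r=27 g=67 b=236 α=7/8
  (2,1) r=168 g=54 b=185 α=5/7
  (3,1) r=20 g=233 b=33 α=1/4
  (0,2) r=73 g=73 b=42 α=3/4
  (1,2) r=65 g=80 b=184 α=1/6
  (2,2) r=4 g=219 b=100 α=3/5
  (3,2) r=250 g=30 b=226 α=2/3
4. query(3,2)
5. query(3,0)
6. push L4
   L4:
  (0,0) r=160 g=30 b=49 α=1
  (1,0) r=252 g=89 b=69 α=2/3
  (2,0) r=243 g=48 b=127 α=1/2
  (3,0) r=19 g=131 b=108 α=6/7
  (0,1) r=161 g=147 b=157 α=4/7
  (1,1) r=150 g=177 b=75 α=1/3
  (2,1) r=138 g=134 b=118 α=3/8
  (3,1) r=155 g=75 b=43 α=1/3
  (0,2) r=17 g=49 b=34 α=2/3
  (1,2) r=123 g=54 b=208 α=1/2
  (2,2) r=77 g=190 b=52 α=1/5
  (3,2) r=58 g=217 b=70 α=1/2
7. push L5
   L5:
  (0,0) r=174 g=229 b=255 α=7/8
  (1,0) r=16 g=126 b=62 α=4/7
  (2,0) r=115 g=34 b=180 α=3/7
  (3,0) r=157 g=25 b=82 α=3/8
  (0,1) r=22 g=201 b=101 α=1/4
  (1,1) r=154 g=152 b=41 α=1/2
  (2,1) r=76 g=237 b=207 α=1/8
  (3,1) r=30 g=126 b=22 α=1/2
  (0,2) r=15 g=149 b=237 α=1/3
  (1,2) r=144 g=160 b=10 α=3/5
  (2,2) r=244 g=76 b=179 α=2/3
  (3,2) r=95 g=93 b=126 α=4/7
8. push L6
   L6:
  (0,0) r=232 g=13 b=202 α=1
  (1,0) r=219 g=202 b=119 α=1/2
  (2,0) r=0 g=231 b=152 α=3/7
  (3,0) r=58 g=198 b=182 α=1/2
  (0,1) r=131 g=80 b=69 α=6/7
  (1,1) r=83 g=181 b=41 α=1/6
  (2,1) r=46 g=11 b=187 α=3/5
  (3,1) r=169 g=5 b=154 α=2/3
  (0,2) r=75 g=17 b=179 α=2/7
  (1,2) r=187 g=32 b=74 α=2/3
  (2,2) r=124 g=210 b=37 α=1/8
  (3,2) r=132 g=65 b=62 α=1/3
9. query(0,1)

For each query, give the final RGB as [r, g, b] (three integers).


at x=3,y=2 over L1,L2,L3:
after L1 α=5/6: [345/2, 470/3, 95/6]
after L2 α=1: [188, 151, 90]
after L3 α=2/3: [688/3, 211/3, 542/3]
→ [229, 70, 181]

at x=3,y=0 over L1,L2,L3:
L1 α=2/3: [112, 68, 328/3]
L2 α=0: [112, 68, 328/3]
L3 α=3/7: [607/7, 461/7, 2203/21]
rounded: [87, 66, 105]

(0,1) stack=L1,L2,L3,L4,L5,L6; from [0,0,0]:
+L1 (α=3/5) → [189/5, 582/5, 519/5]
+L2 (α=6/7) → [5529/35, 4692/35, 7599/35]
+L3 (α=3/4) → [12897/70, 6231/70, 2451/35]
+L4 (α=4/7) → [83771/490, 59853/490, 29333/245]
+L5 (α=1/4) → [262093/1960, 278049/1960, 28186/245]
+L6 (α=6/7) → [1802653/13720, 1218849/13720, 129616/1715]
→ [131, 89, 76]


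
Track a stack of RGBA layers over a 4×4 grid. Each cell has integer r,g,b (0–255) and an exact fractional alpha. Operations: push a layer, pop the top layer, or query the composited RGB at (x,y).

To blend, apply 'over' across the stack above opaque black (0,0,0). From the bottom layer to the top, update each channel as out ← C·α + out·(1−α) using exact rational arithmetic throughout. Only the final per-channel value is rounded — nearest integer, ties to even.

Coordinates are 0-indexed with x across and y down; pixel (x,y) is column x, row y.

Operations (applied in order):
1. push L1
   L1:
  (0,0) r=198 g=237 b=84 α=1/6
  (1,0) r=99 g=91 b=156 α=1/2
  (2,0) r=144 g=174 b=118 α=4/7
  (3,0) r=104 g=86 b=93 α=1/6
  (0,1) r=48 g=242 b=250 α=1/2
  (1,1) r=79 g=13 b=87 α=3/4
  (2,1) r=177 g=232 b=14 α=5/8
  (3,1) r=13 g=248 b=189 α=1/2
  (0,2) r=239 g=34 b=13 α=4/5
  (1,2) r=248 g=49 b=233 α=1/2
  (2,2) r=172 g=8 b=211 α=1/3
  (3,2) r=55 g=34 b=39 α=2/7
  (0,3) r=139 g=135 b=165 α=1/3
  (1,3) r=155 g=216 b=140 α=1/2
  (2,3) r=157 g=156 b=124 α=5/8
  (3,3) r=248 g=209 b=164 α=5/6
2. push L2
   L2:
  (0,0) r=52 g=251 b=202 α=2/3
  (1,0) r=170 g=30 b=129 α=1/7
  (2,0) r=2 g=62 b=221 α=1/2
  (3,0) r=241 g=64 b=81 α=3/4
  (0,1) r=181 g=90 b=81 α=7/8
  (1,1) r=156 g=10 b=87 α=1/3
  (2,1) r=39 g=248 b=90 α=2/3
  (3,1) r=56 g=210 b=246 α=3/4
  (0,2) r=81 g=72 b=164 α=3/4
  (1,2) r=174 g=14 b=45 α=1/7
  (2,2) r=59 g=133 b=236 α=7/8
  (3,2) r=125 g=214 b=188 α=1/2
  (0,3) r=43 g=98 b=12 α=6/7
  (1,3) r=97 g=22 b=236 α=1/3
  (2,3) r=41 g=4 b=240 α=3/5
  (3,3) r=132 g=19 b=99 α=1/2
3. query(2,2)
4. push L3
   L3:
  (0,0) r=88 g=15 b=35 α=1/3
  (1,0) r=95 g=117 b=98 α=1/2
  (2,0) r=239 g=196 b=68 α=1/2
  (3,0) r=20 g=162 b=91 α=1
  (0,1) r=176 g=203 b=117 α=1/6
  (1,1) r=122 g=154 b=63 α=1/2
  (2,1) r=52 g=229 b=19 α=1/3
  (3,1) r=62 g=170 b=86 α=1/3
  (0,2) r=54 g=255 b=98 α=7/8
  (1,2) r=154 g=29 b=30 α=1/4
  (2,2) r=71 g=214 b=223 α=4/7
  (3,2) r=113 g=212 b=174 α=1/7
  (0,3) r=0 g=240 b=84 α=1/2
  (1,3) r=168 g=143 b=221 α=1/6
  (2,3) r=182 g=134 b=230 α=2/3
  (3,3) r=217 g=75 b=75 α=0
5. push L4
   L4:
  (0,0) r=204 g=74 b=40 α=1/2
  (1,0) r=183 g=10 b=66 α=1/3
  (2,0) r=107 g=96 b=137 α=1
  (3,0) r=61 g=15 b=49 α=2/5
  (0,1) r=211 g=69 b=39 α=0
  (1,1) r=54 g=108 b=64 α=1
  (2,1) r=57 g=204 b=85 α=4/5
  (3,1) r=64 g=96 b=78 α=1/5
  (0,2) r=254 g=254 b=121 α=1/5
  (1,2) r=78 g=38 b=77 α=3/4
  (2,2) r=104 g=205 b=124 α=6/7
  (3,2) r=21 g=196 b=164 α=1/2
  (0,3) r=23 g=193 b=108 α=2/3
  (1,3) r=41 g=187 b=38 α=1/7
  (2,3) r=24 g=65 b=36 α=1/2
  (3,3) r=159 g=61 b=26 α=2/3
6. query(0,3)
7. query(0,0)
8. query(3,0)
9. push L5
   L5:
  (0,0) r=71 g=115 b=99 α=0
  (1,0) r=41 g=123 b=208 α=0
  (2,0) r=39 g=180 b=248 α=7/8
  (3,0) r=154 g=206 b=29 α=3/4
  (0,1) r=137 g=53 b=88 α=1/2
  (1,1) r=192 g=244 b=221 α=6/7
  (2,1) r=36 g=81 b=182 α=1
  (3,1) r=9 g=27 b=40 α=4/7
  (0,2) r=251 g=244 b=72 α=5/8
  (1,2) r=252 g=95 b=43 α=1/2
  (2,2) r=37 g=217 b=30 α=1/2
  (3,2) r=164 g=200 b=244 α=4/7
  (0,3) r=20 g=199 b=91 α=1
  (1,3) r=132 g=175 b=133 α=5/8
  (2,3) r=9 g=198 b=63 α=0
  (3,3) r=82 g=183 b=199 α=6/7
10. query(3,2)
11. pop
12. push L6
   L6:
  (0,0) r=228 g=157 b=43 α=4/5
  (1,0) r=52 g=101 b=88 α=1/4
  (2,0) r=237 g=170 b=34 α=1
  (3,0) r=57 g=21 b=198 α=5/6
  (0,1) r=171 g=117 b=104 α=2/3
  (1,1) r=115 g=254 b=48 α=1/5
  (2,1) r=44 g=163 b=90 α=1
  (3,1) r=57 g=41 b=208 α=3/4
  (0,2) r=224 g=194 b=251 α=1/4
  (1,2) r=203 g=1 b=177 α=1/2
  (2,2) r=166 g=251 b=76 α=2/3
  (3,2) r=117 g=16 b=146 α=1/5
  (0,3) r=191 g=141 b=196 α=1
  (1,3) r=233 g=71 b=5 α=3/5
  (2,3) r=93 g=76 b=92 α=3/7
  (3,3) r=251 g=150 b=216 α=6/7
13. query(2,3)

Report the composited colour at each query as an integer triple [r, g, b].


(2,2) stack=L1,L2; from [0,0,0]:
+L1 (α=1/3) → [172/3, 8/3, 211/3]
+L2 (α=7/8) → [1411/24, 2801/24, 5167/24]
= [59, 117, 215]

(0,3) stack=L1,L2,L3,L4; from [0,0,0]:
after L1 α=1/3: [139/3, 45, 55]
after L2 α=6/7: [913/21, 633/7, 127/7]
after L3 α=1/2: [913/42, 2313/14, 715/14]
after L4 α=2/3: [2845/126, 7717/42, 3739/42]
→ [23, 184, 89]

(0,0) stack=L1,L2,L3,L4; from [0,0,0]:
+L1 (α=1/6) → [33, 79/2, 14]
+L2 (α=2/3) → [137/3, 361/2, 418/3]
+L3 (α=1/3) → [538/9, 376/3, 941/9]
+L4 (α=1/2) → [1187/9, 299/3, 1301/18]
= [132, 100, 72]

(3,0) stack=L1,L2,L3,L4; from [0,0,0]:
L1 α=1/6: [52/3, 43/3, 31/2]
L2 α=3/4: [2221/12, 619/12, 517/8]
L3 α=1: [20, 162, 91]
L4 α=2/5: [182/5, 516/5, 371/5]
= [36, 103, 74]

at x=3,y=2 over L1,L2,L3,L4,L5:
+L1 (α=2/7) → [110/7, 68/7, 78/7]
+L2 (α=1/2) → [985/14, 783/7, 697/7]
+L3 (α=1/7) → [3746/49, 6182/49, 5400/49]
+L4 (α=1/2) → [4775/98, 7893/49, 6718/49]
+L5 (α=4/7) → [78613/686, 62879/343, 67978/343]
rounded: [115, 183, 198]

at x=2,y=3 over L1,L2,L3,L4,L6:
L1 α=5/8: [785/8, 195/2, 155/2]
L2 α=3/5: [1277/20, 207/5, 175]
L3 α=2/3: [8557/60, 1547/15, 635/3]
L4 α=1/2: [9997/120, 1261/15, 743/6]
L6 α=3/7: [18367/210, 8464/105, 2314/21]
= [87, 81, 110]


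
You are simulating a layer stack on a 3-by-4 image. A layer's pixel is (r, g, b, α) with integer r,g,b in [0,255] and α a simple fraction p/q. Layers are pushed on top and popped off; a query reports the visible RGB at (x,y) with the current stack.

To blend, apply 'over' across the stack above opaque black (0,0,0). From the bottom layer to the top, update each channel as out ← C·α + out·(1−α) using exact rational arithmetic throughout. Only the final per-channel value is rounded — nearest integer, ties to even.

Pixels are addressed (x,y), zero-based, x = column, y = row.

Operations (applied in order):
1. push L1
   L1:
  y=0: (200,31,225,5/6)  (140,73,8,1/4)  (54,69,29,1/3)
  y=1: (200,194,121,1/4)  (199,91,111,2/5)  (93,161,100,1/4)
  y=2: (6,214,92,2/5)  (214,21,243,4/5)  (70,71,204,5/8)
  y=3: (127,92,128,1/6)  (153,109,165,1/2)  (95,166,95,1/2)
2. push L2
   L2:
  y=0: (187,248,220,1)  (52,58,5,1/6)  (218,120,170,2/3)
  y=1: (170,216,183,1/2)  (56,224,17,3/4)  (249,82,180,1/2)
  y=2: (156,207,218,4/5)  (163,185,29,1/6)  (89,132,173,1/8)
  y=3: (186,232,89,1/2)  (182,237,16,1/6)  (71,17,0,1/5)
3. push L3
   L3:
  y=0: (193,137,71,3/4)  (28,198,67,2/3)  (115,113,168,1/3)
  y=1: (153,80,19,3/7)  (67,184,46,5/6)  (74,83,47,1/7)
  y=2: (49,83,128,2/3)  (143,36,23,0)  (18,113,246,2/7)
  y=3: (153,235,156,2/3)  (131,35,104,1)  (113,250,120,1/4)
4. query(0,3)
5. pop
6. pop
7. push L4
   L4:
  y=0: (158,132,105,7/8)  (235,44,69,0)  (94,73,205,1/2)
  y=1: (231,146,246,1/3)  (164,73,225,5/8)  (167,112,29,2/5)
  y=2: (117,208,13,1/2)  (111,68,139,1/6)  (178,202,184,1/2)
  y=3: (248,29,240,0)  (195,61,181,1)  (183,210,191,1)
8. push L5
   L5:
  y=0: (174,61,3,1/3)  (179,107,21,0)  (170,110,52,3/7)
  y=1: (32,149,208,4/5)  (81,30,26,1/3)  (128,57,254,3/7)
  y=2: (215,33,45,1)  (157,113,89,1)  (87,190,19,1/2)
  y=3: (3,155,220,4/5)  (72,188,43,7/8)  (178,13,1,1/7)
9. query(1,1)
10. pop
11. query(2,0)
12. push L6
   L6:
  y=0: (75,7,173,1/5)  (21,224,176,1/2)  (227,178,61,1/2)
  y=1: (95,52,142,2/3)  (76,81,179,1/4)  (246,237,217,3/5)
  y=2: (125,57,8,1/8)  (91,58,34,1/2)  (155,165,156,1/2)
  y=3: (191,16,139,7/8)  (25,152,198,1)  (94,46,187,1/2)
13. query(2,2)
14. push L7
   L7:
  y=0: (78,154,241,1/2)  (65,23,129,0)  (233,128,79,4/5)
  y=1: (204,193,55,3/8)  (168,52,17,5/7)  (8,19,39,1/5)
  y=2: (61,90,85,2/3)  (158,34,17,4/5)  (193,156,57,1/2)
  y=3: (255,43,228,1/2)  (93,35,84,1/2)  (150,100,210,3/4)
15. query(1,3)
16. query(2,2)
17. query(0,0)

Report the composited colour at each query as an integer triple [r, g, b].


at x=0,y=3 over L1,L2,L3:
after L1 α=1/6: [127/6, 46/3, 64/3]
after L2 α=1/2: [1243/12, 371/3, 331/6]
after L3 α=2/3: [4915/36, 1781/9, 2203/18]
= [137, 198, 122]

query (1,1) [L1,L4,L5] — begin 0,0,0
after L1 α=2/5: [398/5, 182/5, 222/5]
after L4 α=5/8: [2647/20, 2371/40, 6291/40]
after L5 α=1/3: [3457/30, 2971/60, 6811/60]
= [115, 50, 114]

(2,0) stack=L1,L4; from [0,0,0]:
after L1 α=1/3: [18, 23, 29/3]
after L4 α=1/2: [56, 48, 322/3]
= [56, 48, 107]

query (2,2) [L1,L4,L6] — begin 0,0,0
L1 α=5/8: [175/4, 355/8, 255/2]
L4 α=1/2: [887/8, 1971/16, 623/4]
L6 α=1/2: [2127/16, 4611/32, 1247/8]
= [133, 144, 156]

(1,3) stack=L1,L4,L6,L7; from [0,0,0]:
L1 α=1/2: [153/2, 109/2, 165/2]
L4 α=1: [195, 61, 181]
L6 α=1: [25, 152, 198]
L7 α=1/2: [59, 187/2, 141]
rounded: [59, 94, 141]

at x=2,y=2 over L1,L4,L6,L7:
L1 α=5/8: [175/4, 355/8, 255/2]
L4 α=1/2: [887/8, 1971/16, 623/4]
L6 α=1/2: [2127/16, 4611/32, 1247/8]
L7 α=1/2: [5215/32, 9603/64, 1703/16]
rounded: [163, 150, 106]

at x=0,y=0 over L1,L4,L6,L7:
L1 α=5/6: [500/3, 155/6, 375/2]
L4 α=7/8: [1909/12, 5699/48, 1845/16]
L6 α=1/5: [2134/15, 5783/60, 2537/20]
L7 α=1/2: [1652/15, 15023/120, 7357/40]
rounded: [110, 125, 184]


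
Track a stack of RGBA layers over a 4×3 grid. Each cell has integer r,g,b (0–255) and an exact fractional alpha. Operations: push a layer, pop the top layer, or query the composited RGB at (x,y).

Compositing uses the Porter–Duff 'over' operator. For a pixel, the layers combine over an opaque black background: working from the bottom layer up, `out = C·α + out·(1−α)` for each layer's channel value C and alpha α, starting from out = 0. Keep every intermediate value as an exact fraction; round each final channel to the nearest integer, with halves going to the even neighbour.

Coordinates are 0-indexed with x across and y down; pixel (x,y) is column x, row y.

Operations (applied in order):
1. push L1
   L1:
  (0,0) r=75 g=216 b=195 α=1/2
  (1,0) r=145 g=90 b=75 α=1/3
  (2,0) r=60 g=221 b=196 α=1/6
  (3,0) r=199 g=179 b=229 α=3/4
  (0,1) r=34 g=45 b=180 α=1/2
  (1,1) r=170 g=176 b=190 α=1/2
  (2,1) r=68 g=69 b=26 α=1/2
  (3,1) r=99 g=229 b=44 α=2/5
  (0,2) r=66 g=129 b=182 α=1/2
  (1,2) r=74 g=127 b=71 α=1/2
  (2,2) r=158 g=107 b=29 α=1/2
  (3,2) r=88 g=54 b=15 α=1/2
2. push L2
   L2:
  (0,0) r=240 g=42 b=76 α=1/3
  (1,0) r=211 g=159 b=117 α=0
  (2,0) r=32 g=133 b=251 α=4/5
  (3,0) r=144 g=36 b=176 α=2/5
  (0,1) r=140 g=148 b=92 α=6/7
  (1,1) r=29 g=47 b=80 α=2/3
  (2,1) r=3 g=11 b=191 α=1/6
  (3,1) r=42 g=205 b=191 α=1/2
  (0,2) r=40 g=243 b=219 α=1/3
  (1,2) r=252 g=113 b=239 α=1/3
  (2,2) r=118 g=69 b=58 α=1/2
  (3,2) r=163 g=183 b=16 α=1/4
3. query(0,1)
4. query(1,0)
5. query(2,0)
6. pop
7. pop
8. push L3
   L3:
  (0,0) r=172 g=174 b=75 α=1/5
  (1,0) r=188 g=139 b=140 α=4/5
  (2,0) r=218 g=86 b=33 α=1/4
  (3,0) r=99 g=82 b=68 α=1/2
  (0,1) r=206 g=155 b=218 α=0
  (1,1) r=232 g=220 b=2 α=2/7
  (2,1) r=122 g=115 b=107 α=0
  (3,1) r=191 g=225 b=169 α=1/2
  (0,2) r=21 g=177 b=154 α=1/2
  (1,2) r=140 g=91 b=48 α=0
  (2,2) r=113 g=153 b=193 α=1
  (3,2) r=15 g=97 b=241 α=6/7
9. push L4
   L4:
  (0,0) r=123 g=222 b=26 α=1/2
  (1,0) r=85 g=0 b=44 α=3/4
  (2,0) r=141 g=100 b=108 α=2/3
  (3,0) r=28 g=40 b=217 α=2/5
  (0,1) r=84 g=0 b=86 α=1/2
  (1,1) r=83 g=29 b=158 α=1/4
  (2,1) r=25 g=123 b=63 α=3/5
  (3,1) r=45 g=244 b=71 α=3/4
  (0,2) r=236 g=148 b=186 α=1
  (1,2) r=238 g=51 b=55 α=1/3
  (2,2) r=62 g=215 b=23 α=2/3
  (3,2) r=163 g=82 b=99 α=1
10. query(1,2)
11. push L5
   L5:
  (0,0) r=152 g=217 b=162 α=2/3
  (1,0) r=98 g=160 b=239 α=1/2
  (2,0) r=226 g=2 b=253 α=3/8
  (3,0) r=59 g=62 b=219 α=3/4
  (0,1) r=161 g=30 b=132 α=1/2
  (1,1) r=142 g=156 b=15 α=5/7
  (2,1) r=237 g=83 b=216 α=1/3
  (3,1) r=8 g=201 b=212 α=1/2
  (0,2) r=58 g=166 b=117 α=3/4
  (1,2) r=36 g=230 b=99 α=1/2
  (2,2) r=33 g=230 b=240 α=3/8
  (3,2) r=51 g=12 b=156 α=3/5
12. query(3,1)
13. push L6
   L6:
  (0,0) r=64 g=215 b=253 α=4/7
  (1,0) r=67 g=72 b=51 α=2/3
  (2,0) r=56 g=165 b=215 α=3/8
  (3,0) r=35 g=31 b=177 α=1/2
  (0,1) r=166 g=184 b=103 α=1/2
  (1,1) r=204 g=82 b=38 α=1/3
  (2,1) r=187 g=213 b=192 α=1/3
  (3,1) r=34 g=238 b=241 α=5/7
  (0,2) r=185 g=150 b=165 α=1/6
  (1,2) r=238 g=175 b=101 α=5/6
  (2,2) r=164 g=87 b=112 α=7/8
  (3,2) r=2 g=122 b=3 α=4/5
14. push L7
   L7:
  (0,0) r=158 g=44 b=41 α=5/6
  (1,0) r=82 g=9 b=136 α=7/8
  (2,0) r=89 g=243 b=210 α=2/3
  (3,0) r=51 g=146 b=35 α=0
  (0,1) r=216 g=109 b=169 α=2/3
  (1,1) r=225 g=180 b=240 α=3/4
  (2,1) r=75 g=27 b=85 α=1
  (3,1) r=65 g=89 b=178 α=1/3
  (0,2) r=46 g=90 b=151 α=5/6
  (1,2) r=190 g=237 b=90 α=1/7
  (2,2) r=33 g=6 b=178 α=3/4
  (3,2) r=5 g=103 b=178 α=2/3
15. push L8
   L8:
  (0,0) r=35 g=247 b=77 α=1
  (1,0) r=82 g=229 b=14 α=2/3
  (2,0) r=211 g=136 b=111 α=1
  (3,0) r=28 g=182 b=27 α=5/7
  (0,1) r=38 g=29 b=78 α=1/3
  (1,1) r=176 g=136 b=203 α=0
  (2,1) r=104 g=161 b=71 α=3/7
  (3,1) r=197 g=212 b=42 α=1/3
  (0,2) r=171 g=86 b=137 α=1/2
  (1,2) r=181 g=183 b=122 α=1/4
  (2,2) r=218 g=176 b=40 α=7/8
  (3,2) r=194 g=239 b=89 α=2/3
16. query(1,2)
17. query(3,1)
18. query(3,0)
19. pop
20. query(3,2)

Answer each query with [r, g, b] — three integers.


at x=0,y=1 over L1,L2:
L1 α=1/2: [17, 45/2, 90]
L2 α=6/7: [857/7, 1821/14, 642/7]
→ [122, 130, 92]

at x=1,y=0 over L1,L2:
after L1 α=1/3: [145/3, 30, 25]
after L2 α=0: [145/3, 30, 25]
rounded: [48, 30, 25]

query (2,0) [L1,L2] — begin 0,0,0
+L1 (α=1/6) → [10, 221/6, 98/3]
+L2 (α=4/5) → [138/5, 3413/30, 622/3]
→ [28, 114, 207]

at x=1,y=2 over L3,L4:
+L3 (α=0) → [0, 0, 0]
+L4 (α=1/3) → [238/3, 17, 55/3]
rounded: [79, 17, 18]

at x=3,y=1 over L3,L4,L5:
after L3 α=1/2: [191/2, 225/2, 169/2]
after L4 α=3/4: [461/8, 1689/8, 595/8]
after L5 α=1/2: [525/16, 3297/16, 2291/16]
= [33, 206, 143]

query (1,2) [L3,L4,L5,L6,L7,L8] — begin 0,0,0
after L3 α=0: [0, 0, 0]
after L4 α=1/3: [238/3, 17, 55/3]
after L5 α=1/2: [173/3, 247/2, 176/3]
after L6 α=5/6: [3743/18, 1997/12, 1691/18]
after L7 α=1/7: [4313/21, 353/2, 1961/21]
after L8 α=1/4: [1395/7, 1425/8, 2815/28]
= [199, 178, 101]

query (3,1) [L3,L4,L5,L6,L7,L8] — begin 0,0,0
after L3 α=1/2: [191/2, 225/2, 169/2]
after L4 α=3/4: [461/8, 1689/8, 595/8]
after L5 α=1/2: [525/16, 3297/16, 2291/16]
after L6 α=5/7: [1885/56, 1831/8, 11931/56]
after L7 α=1/3: [1235/28, 729/4, 16915/84]
after L8 α=1/3: [1331/14, 1153/6, 18679/126]
→ [95, 192, 148]

at x=3,y=0 over L3,L4,L5,L6,L7,L8:
+L3 (α=1/2) → [99/2, 41, 34]
+L4 (α=2/5) → [409/10, 203/5, 536/5]
+L5 (α=3/4) → [2179/40, 1133/20, 3821/20]
+L6 (α=1/2) → [3579/80, 1753/40, 7361/40]
+L7 (α=0) → [3579/80, 1753/40, 7361/40]
+L8 (α=5/7) → [9179/280, 19953/140, 10061/140]
rounded: [33, 143, 72]

(3,2) stack=L3,L4,L5,L6,L7; from [0,0,0]:
+L3 (α=6/7) → [90/7, 582/7, 1446/7]
+L4 (α=1) → [163, 82, 99]
+L5 (α=3/5) → [479/5, 40, 666/5]
+L6 (α=4/5) → [519/25, 528/5, 726/25]
+L7 (α=2/3) → [769/75, 1558/15, 9626/75]
rounded: [10, 104, 128]
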